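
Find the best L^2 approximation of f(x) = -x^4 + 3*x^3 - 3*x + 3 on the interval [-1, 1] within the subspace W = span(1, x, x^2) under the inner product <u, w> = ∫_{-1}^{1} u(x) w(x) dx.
g(x) = -6*x^2/7 - 6*x/5 + 108/35

The best approximation g ∈ W is the orthogonal projection of f onto W. Writing g = a_0 + a_1 x + a_2 x^2, the coefficients solve the normal equations G · a = b where
  G_{ij} = <φ_i, φ_j> and b_i = <f, φ_i>, with φ_0 = 1, φ_1 = x, φ_2 = x^2.
G =
  [2, 0, 2/3]
  [0, 2/3, 0]
  [2/3, 0, 2/5],
b = (28/5, -4/5, 12/7).
Solving gives a_0 = 108/35, a_1 = -6/5, a_2 = -6/7, so
  g(x) = -6*x^2/7 - 6*x/5 + 108/35.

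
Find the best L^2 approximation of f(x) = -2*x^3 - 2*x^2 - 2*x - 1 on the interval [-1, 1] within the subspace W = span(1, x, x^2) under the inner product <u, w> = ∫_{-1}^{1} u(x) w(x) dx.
g(x) = -2*x^2 - 16*x/5 - 1

The best approximation g ∈ W is the orthogonal projection of f onto W. Writing g = a_0 + a_1 x + a_2 x^2, the coefficients solve the normal equations G · a = b where
  G_{ij} = <φ_i, φ_j> and b_i = <f, φ_i>, with φ_0 = 1, φ_1 = x, φ_2 = x^2.
G =
  [2, 0, 2/3]
  [0, 2/3, 0]
  [2/3, 0, 2/5],
b = (-10/3, -32/15, -22/15).
Solving gives a_0 = -1, a_1 = -16/5, a_2 = -2, so
  g(x) = -2*x^2 - 16*x/5 - 1.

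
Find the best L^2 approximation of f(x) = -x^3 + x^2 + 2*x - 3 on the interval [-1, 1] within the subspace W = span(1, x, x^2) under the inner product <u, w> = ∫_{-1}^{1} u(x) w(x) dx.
g(x) = x^2 + 7*x/5 - 3

The best approximation g ∈ W is the orthogonal projection of f onto W. Writing g = a_0 + a_1 x + a_2 x^2, the coefficients solve the normal equations G · a = b where
  G_{ij} = <φ_i, φ_j> and b_i = <f, φ_i>, with φ_0 = 1, φ_1 = x, φ_2 = x^2.
G =
  [2, 0, 2/3]
  [0, 2/3, 0]
  [2/3, 0, 2/5],
b = (-16/3, 14/15, -8/5).
Solving gives a_0 = -3, a_1 = 7/5, a_2 = 1, so
  g(x) = x^2 + 7*x/5 - 3.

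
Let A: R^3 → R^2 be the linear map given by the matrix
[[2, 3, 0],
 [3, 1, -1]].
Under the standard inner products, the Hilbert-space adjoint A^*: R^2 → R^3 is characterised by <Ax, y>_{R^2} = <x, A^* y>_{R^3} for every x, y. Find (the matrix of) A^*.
A^* = A^T =
[[2, 3],
 [3, 1],
 [0, -1]]

For real matrices with standard dot products, the defining identity <Ax, y> = <x, A^* y> gives (Ax)^T y = x^T (A^*) y, i.e. x^T A^T y = x^T (A^*) y. Since this holds for all x, y, we must have A^* = A^T. Therefore
A^* =
[[2, 3],
 [3, 1],
 [0, -1]].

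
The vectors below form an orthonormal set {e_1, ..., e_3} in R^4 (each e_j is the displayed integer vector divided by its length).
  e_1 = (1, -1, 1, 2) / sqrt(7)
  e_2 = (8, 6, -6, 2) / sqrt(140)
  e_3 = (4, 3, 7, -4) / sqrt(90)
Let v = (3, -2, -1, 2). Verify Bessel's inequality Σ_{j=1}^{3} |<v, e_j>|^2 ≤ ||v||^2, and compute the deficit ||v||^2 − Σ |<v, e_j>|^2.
Σ |<v, e_j>|^2 = 27/2; ||v||^2 = 18; deficit = 9/2

Write each e_j = u_j / sqrt(<u_j, u_j>) where u_j is the displayed integer vector. Then <v, e_j> = <v, u_j> / sqrt(<u_j, u_j>), so |<v, e_j>|^2 = <v, u_j>^2 / <u_j, u_j>.
Coefficients: <v, e_1> = 8/sqrt(7), <v, e_2> = 22/sqrt(140), <v, e_3> = -9/sqrt(90).
Square and sum: Σ |<v, e_j>|^2 = 27/2.
Compute ||v||^2 = v·v = 18.
Deficit = 18 − 27/2 = 9/2 ≥ 0, confirming Bessel's inequality. (The deficit equals ||v − Σ <v,e_j> e_j||^2, the squared distance from v to span{e_j}.)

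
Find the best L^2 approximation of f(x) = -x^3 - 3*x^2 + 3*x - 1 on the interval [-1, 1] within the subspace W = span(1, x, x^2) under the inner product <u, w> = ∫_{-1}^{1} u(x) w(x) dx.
g(x) = -3*x^2 + 12*x/5 - 1

The best approximation g ∈ W is the orthogonal projection of f onto W. Writing g = a_0 + a_1 x + a_2 x^2, the coefficients solve the normal equations G · a = b where
  G_{ij} = <φ_i, φ_j> and b_i = <f, φ_i>, with φ_0 = 1, φ_1 = x, φ_2 = x^2.
G =
  [2, 0, 2/3]
  [0, 2/3, 0]
  [2/3, 0, 2/5],
b = (-4, 8/5, -28/15).
Solving gives a_0 = -1, a_1 = 12/5, a_2 = -3, so
  g(x) = -3*x^2 + 12*x/5 - 1.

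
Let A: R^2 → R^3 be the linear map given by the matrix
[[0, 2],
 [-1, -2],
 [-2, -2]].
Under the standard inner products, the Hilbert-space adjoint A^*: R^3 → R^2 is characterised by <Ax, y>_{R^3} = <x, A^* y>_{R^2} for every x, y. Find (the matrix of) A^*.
A^* = A^T =
[[0, -1, -2],
 [2, -2, -2]]

For real matrices with standard dot products, the defining identity <Ax, y> = <x, A^* y> gives (Ax)^T y = x^T (A^*) y, i.e. x^T A^T y = x^T (A^*) y. Since this holds for all x, y, we must have A^* = A^T. Therefore
A^* =
[[0, -1, -2],
 [2, -2, -2]].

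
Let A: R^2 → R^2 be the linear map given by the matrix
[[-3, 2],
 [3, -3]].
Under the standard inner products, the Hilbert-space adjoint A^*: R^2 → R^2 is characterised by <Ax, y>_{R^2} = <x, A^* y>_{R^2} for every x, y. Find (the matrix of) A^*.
A^* = A^T =
[[-3, 3],
 [2, -3]]

For real matrices with standard dot products, the defining identity <Ax, y> = <x, A^* y> gives (Ax)^T y = x^T (A^*) y, i.e. x^T A^T y = x^T (A^*) y. Since this holds for all x, y, we must have A^* = A^T. Therefore
A^* =
[[-3, 3],
 [2, -3]].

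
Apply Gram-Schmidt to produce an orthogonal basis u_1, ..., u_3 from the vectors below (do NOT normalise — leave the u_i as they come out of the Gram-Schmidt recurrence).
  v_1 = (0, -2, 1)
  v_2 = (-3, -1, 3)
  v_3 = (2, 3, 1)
Orthogonal basis:
  u_1 = (0, -2, 1)
  u_2 = (-3, 1, 2)
  u_3 = (25/14, 15/14, 15/7)

Apply the Gram-Schmidt recurrence
  u_1 = v_1
  u_i = v_i − Σ_{j<i} ((v_i · u_j) / (u_j · u_j)) · u_j.

Step by step this gives:
  u_1 = (0, -2, 1)
  u_2 = (-3, 1, 2)
  u_3 = (25/14, 15/14, 15/7)

Orthogonality check:
  u_2 · u_1 = 0 (should be 0)
  u_3 · u_1 = 0 (should be 0)
  u_3 · u_2 = 0 (should be 0)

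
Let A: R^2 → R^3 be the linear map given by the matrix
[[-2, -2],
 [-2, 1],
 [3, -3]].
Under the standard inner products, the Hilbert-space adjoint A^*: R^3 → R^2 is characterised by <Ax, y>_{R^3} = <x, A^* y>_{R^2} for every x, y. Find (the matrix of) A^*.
A^* = A^T =
[[-2, -2, 3],
 [-2, 1, -3]]

For real matrices with standard dot products, the defining identity <Ax, y> = <x, A^* y> gives (Ax)^T y = x^T (A^*) y, i.e. x^T A^T y = x^T (A^*) y. Since this holds for all x, y, we must have A^* = A^T. Therefore
A^* =
[[-2, -2, 3],
 [-2, 1, -3]].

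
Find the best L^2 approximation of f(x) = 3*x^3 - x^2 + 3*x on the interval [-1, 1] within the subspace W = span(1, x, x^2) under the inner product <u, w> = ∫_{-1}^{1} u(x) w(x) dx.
g(x) = -x^2 + 24*x/5

The best approximation g ∈ W is the orthogonal projection of f onto W. Writing g = a_0 + a_1 x + a_2 x^2, the coefficients solve the normal equations G · a = b where
  G_{ij} = <φ_i, φ_j> and b_i = <f, φ_i>, with φ_0 = 1, φ_1 = x, φ_2 = x^2.
G =
  [2, 0, 2/3]
  [0, 2/3, 0]
  [2/3, 0, 2/5],
b = (-2/3, 16/5, -2/5).
Solving gives a_0 = 0, a_1 = 24/5, a_2 = -1, so
  g(x) = -x^2 + 24*x/5.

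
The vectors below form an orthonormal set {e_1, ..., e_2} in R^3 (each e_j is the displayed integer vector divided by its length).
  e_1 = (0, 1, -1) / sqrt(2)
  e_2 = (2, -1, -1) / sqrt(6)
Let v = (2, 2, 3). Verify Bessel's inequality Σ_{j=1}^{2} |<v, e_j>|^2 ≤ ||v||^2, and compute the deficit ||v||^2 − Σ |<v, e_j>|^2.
Σ |<v, e_j>|^2 = 2/3; ||v||^2 = 17; deficit = 49/3

Write each e_j = u_j / sqrt(<u_j, u_j>) where u_j is the displayed integer vector. Then <v, e_j> = <v, u_j> / sqrt(<u_j, u_j>), so |<v, e_j>|^2 = <v, u_j>^2 / <u_j, u_j>.
Coefficients: <v, e_1> = -1/sqrt(2), <v, e_2> = -1/sqrt(6).
Square and sum: Σ |<v, e_j>|^2 = 2/3.
Compute ||v||^2 = v·v = 17.
Deficit = 17 − 2/3 = 49/3 ≥ 0, confirming Bessel's inequality. (The deficit equals ||v − Σ <v,e_j> e_j||^2, the squared distance from v to span{e_j}.)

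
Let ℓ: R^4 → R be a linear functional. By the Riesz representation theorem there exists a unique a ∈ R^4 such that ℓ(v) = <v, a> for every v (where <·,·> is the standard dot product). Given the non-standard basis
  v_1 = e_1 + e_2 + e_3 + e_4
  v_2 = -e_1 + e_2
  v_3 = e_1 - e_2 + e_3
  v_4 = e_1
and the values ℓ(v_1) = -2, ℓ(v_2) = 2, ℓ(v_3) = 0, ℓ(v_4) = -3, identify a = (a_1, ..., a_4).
a = (-3, -1, 2, 0)

Write a = (a_1, ..., a_4) in the standard basis. For each basis vector v_i, ℓ(v_i) = <v_i, a> is a linear equation in the a_j's. Collect the n equations into a matrix system V a = ℓ, where row i of V is v_i (expressed in the standard basis). Since V is invertible (lower-triangular with 1s on the diagonal, up to permutation), solve by back-substitution:
  V =
[[1, 1, 1, 1],
 [-1, 1, 0, 0],
 [1, -1, 1, 0],
 [1, 0, 0, 0]]
  V a = (-2, 2, 0, -3)
Solving gives a = (-3, -1, 2, 0).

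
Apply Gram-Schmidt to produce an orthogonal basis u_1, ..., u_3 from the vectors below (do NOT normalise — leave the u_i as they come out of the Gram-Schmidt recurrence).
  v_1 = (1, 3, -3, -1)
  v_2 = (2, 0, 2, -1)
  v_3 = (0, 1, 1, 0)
Orthogonal basis:
  u_1 = (1, 3, -3, -1)
  u_2 = (43/20, 9/20, 31/20, -23/20)
  u_3 = (-86/171, 17/19, 109/171, 46/171)

Apply the Gram-Schmidt recurrence
  u_1 = v_1
  u_i = v_i − Σ_{j<i} ((v_i · u_j) / (u_j · u_j)) · u_j.

Step by step this gives:
  u_1 = (1, 3, -3, -1)
  u_2 = (43/20, 9/20, 31/20, -23/20)
  u_3 = (-86/171, 17/19, 109/171, 46/171)

Orthogonality check:
  u_2 · u_1 = 0 (should be 0)
  u_3 · u_1 = 0 (should be 0)
  u_3 · u_2 = 0 (should be 0)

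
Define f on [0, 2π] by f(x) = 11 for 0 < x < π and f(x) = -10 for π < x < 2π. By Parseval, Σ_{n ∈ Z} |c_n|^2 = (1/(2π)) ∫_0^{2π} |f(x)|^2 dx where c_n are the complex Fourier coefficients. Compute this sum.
Σ |c_n|^2 = 221/2

Parseval equates the L^2 energy of f (normalised by 1/(2π)) with the ℓ^2 sum of its Fourier coefficients: (1/(2π)) ∫_0^{2π} |f|^2 = Σ |c_n|^2.
Compute the left side: (1/(2π)) [∫_0^π 11^2 dx + ∫_π^{2π} (-10)^2 dx] = (1/(2π)) · (121π + 100π) = (121 + 100)/2 = 221/2.
So Σ_{n ∈ Z} |c_n|^2 = 221/2.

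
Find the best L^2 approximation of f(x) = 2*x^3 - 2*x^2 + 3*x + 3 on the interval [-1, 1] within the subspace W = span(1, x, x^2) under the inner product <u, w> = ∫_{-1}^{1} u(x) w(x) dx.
g(x) = -2*x^2 + 21*x/5 + 3

The best approximation g ∈ W is the orthogonal projection of f onto W. Writing g = a_0 + a_1 x + a_2 x^2, the coefficients solve the normal equations G · a = b where
  G_{ij} = <φ_i, φ_j> and b_i = <f, φ_i>, with φ_0 = 1, φ_1 = x, φ_2 = x^2.
G =
  [2, 0, 2/3]
  [0, 2/3, 0]
  [2/3, 0, 2/5],
b = (14/3, 14/5, 6/5).
Solving gives a_0 = 3, a_1 = 21/5, a_2 = -2, so
  g(x) = -2*x^2 + 21*x/5 + 3.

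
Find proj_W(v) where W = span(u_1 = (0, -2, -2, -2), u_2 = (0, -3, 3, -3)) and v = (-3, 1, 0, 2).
proj_W(v) = (0, 3/2, 0, 3/2)

Set up U = [u_1 | ... | u_2] ∈ R^(4×2). The projector onto W = col(U) is P = U (U^T U)^(-1) U^T.
Compute U^T U =
  [12, 6]
  [6, 27],
and U^T v = (-6, -9).
Solve U^T U · c = U^T v for the coefficients: c = (-3/8, -1/4). The projection is proj_W(v) = U c.
Check: (v - proj_W(v)) · u_1 = 0  (should be 0).
Check: (v - proj_W(v)) · u_2 = 0  (should be 0).
Result: proj_W(v) = (0, 3/2, 0, 3/2).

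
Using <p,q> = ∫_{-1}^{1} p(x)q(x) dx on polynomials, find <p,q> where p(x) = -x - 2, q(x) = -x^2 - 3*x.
<p,q> = 10/3

Expand the product: p(x)·q(x) = x^3 + 5*x^2 + 6*x.
∫_{-1}^{1} of each monomial x^k gives [2/(k+1) if k even, 0 if k odd]. Integrating term-by-term (or equivalently evaluating the antiderivative F(x) = x^4/4 + 5*x^3/3 + 3*x^2 at the endpoints):
  F(1) − F(−1) = 59/12 − (19/12) = 10/3.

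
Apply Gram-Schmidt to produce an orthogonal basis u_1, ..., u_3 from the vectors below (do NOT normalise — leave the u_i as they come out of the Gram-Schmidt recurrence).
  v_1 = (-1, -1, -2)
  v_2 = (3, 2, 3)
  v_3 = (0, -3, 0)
Orthogonal basis:
  u_1 = (-1, -1, -2)
  u_2 = (7/6, 1/6, -2/3)
  u_3 = (9/11, -27/11, 9/11)

Apply the Gram-Schmidt recurrence
  u_1 = v_1
  u_i = v_i − Σ_{j<i} ((v_i · u_j) / (u_j · u_j)) · u_j.

Step by step this gives:
  u_1 = (-1, -1, -2)
  u_2 = (7/6, 1/6, -2/3)
  u_3 = (9/11, -27/11, 9/11)

Orthogonality check:
  u_2 · u_1 = 0 (should be 0)
  u_3 · u_1 = 0 (should be 0)
  u_3 · u_2 = 0 (should be 0)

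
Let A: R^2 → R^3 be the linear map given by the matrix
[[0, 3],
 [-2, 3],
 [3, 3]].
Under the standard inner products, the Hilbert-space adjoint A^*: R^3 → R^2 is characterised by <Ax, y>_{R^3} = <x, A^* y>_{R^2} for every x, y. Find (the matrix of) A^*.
A^* = A^T =
[[0, -2, 3],
 [3, 3, 3]]

For real matrices with standard dot products, the defining identity <Ax, y> = <x, A^* y> gives (Ax)^T y = x^T (A^*) y, i.e. x^T A^T y = x^T (A^*) y. Since this holds for all x, y, we must have A^* = A^T. Therefore
A^* =
[[0, -2, 3],
 [3, 3, 3]].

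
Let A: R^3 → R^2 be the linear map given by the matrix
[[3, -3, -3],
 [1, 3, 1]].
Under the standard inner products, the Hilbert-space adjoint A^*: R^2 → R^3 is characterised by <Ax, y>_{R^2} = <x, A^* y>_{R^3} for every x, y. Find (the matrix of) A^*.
A^* = A^T =
[[3, 1],
 [-3, 3],
 [-3, 1]]

For real matrices with standard dot products, the defining identity <Ax, y> = <x, A^* y> gives (Ax)^T y = x^T (A^*) y, i.e. x^T A^T y = x^T (A^*) y. Since this holds for all x, y, we must have A^* = A^T. Therefore
A^* =
[[3, 1],
 [-3, 3],
 [-3, 1]].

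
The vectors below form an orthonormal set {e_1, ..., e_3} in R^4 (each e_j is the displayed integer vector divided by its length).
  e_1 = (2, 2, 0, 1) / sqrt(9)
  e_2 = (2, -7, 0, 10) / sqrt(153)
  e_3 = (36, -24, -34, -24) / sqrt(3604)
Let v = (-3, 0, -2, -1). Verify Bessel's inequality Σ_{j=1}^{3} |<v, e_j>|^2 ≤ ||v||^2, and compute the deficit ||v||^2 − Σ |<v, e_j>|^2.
Σ |<v, e_j>|^2 = 381/53; ||v||^2 = 14; deficit = 361/53

Write each e_j = u_j / sqrt(<u_j, u_j>) where u_j is the displayed integer vector. Then <v, e_j> = <v, u_j> / sqrt(<u_j, u_j>), so |<v, e_j>|^2 = <v, u_j>^2 / <u_j, u_j>.
Coefficients: <v, e_1> = -7/sqrt(9), <v, e_2> = -16/sqrt(153), <v, e_3> = -16/sqrt(3604).
Square and sum: Σ |<v, e_j>|^2 = 381/53.
Compute ||v||^2 = v·v = 14.
Deficit = 14 − 381/53 = 361/53 ≥ 0, confirming Bessel's inequality. (The deficit equals ||v − Σ <v,e_j> e_j||^2, the squared distance from v to span{e_j}.)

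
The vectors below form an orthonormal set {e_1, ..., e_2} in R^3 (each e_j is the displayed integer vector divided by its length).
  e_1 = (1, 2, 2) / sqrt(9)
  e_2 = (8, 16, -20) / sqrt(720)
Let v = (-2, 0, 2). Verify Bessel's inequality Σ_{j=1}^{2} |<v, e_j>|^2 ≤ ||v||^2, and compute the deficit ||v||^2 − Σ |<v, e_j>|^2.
Σ |<v, e_j>|^2 = 24/5; ||v||^2 = 8; deficit = 16/5

Write each e_j = u_j / sqrt(<u_j, u_j>) where u_j is the displayed integer vector. Then <v, e_j> = <v, u_j> / sqrt(<u_j, u_j>), so |<v, e_j>|^2 = <v, u_j>^2 / <u_j, u_j>.
Coefficients: <v, e_1> = 2/sqrt(9), <v, e_2> = -56/sqrt(720).
Square and sum: Σ |<v, e_j>|^2 = 24/5.
Compute ||v||^2 = v·v = 8.
Deficit = 8 − 24/5 = 16/5 ≥ 0, confirming Bessel's inequality. (The deficit equals ||v − Σ <v,e_j> e_j||^2, the squared distance from v to span{e_j}.)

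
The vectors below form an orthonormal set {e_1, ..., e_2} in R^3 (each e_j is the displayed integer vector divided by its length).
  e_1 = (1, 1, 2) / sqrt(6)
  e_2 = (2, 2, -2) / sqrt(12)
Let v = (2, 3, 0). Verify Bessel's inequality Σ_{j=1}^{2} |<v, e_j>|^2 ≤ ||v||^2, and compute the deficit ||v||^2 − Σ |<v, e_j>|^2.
Σ |<v, e_j>|^2 = 25/2; ||v||^2 = 13; deficit = 1/2

Write each e_j = u_j / sqrt(<u_j, u_j>) where u_j is the displayed integer vector. Then <v, e_j> = <v, u_j> / sqrt(<u_j, u_j>), so |<v, e_j>|^2 = <v, u_j>^2 / <u_j, u_j>.
Coefficients: <v, e_1> = 5/sqrt(6), <v, e_2> = 10/sqrt(12).
Square and sum: Σ |<v, e_j>|^2 = 25/2.
Compute ||v||^2 = v·v = 13.
Deficit = 13 − 25/2 = 1/2 ≥ 0, confirming Bessel's inequality. (The deficit equals ||v − Σ <v,e_j> e_j||^2, the squared distance from v to span{e_j}.)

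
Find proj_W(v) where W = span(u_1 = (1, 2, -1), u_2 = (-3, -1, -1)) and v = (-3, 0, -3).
proj_W(v) = (-84/25, 12/25, -12/5)

Set up U = [u_1 | ... | u_2] ∈ R^(3×2). The projector onto W = col(U) is P = U (U^T U)^(-1) U^T.
Compute U^T U =
  [6, -4]
  [-4, 11],
and U^T v = (0, 12).
Solve U^T U · c = U^T v for the coefficients: c = (24/25, 36/25). The projection is proj_W(v) = U c.
Check: (v - proj_W(v)) · u_1 = 0  (should be 0).
Check: (v - proj_W(v)) · u_2 = 0  (should be 0).
Result: proj_W(v) = (-84/25, 12/25, -12/5).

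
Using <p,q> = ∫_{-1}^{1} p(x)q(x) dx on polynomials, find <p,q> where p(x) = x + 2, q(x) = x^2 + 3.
<p,q> = 40/3

Expand the product: p(x)·q(x) = x^3 + 2*x^2 + 3*x + 6.
∫_{-1}^{1} of each monomial x^k gives [2/(k+1) if k even, 0 if k odd]. Integrating term-by-term (or equivalently evaluating the antiderivative F(x) = x^4/4 + 2*x^3/3 + 3*x^2/2 + 6*x at the endpoints):
  F(1) − F(−1) = 101/12 − (-59/12) = 40/3.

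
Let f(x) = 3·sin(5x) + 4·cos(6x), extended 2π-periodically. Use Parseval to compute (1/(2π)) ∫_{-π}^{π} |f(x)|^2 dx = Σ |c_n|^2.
Σ |c_n|^2 = 25/2

Expand |f|^2 and use orthogonality of {sin(nx), cos(mx)} on [-π, π]:
  ∫_{-π}^{π} sin(nx)^2 dx = π, ∫ cos(mx)^2 dx = π, and cross terms integrate to 0.
So ∫_{-π}^{π} f(x)^2 dx = 3^2 · π + 4^2 · π = (9 + 16)π.
Divide by 2π: (9 + 16)/2 = 25/2.
By Parseval, this equals Σ |c_n|^2.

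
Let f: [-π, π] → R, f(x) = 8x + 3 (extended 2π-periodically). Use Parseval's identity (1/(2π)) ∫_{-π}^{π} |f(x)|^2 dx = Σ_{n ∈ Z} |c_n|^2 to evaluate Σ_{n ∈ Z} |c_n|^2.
Σ |c_n|^2 = 64π^2/3 + 9

Expand and integrate term by term over [-π, π]:
  ∫ (8x)^2 dx = 64·(2π^3/3); ∫ 2·8·(3)·x dx = 0 (odd integrand); ∫ 3^2 dx = 9·2π.
So (1/(2π)) ∫_{-π}^{π} (8x + 3)^2 dx = 64π^2/3 + 9 = 64π^2/3 + 9.
Parseval ⇒ Σ |c_n|^2 = 64π^2/3 + 9.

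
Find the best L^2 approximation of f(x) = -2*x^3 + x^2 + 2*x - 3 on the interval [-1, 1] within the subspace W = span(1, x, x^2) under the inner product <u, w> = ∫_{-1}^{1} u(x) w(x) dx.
g(x) = x^2 + 4*x/5 - 3

The best approximation g ∈ W is the orthogonal projection of f onto W. Writing g = a_0 + a_1 x + a_2 x^2, the coefficients solve the normal equations G · a = b where
  G_{ij} = <φ_i, φ_j> and b_i = <f, φ_i>, with φ_0 = 1, φ_1 = x, φ_2 = x^2.
G =
  [2, 0, 2/3]
  [0, 2/3, 0]
  [2/3, 0, 2/5],
b = (-16/3, 8/15, -8/5).
Solving gives a_0 = -3, a_1 = 4/5, a_2 = 1, so
  g(x) = x^2 + 4*x/5 - 3.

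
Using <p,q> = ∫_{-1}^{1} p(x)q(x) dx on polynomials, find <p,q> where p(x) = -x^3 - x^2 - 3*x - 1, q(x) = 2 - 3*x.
<p,q> = 28/15

Expand the product: p(x)·q(x) = 3*x^4 + x^3 + 7*x^2 - 3*x - 2.
∫_{-1}^{1} of each monomial x^k gives [2/(k+1) if k even, 0 if k odd]. Integrating term-by-term (or equivalently evaluating the antiderivative F(x) = 3*x^5/5 + x^4/4 + 7*x^3/3 - 3*x^2/2 - 2*x at the endpoints):
  F(1) − F(−1) = -19/60 − (-131/60) = 28/15.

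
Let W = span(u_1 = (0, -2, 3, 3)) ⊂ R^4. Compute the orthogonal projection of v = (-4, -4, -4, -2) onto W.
proj_W(v) = (0, 10/11, -15/11, -15/11)

Set up U = [u_1 | ... | u_1] ∈ R^(4×1). The projector onto W = col(U) is P = U (U^T U)^(-1) U^T.
Compute U^T U =
  [22],
and U^T v = (-10).
Solve U^T U · c = U^T v for the coefficients: c = (-5/11). The projection is proj_W(v) = U c.
Check: (v - proj_W(v)) · u_1 = 0  (should be 0).
Result: proj_W(v) = (0, 10/11, -15/11, -15/11).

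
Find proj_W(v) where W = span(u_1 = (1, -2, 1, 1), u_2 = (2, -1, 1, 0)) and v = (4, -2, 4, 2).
proj_W(v) = (70/17, -56/17, 42/17, 14/17)

Set up U = [u_1 | ... | u_2] ∈ R^(4×2). The projector onto W = col(U) is P = U (U^T U)^(-1) U^T.
Compute U^T U =
  [7, 5]
  [5, 6],
and U^T v = (14, 14).
Solve U^T U · c = U^T v for the coefficients: c = (14/17, 28/17). The projection is proj_W(v) = U c.
Check: (v - proj_W(v)) · u_1 = 0  (should be 0).
Check: (v - proj_W(v)) · u_2 = 0  (should be 0).
Result: proj_W(v) = (70/17, -56/17, 42/17, 14/17).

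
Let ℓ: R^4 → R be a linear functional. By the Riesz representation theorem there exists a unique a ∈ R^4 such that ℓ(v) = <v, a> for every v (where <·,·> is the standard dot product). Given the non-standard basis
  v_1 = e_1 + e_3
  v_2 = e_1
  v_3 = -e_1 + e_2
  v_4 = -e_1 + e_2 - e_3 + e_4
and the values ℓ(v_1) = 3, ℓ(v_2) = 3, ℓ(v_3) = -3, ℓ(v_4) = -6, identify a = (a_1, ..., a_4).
a = (3, 0, 0, -3)

Write a = (a_1, ..., a_4) in the standard basis. For each basis vector v_i, ℓ(v_i) = <v_i, a> is a linear equation in the a_j's. Collect the n equations into a matrix system V a = ℓ, where row i of V is v_i (expressed in the standard basis). Since V is invertible (lower-triangular with 1s on the diagonal, up to permutation), solve by back-substitution:
  V =
[[1, 0, 1, 0],
 [1, 0, 0, 0],
 [-1, 1, 0, 0],
 [-1, 1, -1, 1]]
  V a = (3, 3, -3, -6)
Solving gives a = (3, 0, 0, -3).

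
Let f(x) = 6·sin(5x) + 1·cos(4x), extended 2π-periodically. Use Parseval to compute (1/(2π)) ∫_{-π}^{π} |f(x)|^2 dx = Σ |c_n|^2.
Σ |c_n|^2 = 37/2

Expand |f|^2 and use orthogonality of {sin(nx), cos(mx)} on [-π, π]:
  ∫_{-π}^{π} sin(nx)^2 dx = π, ∫ cos(mx)^2 dx = π, and cross terms integrate to 0.
So ∫_{-π}^{π} f(x)^2 dx = 6^2 · π + 1^2 · π = (36 + 1)π.
Divide by 2π: (36 + 1)/2 = 37/2.
By Parseval, this equals Σ |c_n|^2.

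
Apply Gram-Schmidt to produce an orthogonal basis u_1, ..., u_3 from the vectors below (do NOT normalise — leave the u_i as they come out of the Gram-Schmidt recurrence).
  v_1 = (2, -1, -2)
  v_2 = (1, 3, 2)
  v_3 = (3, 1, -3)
Orthogonal basis:
  u_1 = (2, -1, -2)
  u_2 = (19/9, 22/9, 8/9)
  u_3 = (-60/101, 90/101, -105/101)

Apply the Gram-Schmidt recurrence
  u_1 = v_1
  u_i = v_i − Σ_{j<i} ((v_i · u_j) / (u_j · u_j)) · u_j.

Step by step this gives:
  u_1 = (2, -1, -2)
  u_2 = (19/9, 22/9, 8/9)
  u_3 = (-60/101, 90/101, -105/101)

Orthogonality check:
  u_2 · u_1 = 0 (should be 0)
  u_3 · u_1 = 0 (should be 0)
  u_3 · u_2 = 0 (should be 0)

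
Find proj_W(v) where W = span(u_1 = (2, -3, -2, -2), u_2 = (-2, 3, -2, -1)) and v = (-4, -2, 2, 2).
proj_W(v) = (-108/329, 162/329, 724/329, 570/329)

Set up U = [u_1 | ... | u_2] ∈ R^(4×2). The projector onto W = col(U) is P = U (U^T U)^(-1) U^T.
Compute U^T U =
  [21, -7]
  [-7, 18],
and U^T v = (-10, -4).
Solve U^T U · c = U^T v for the coefficients: c = (-208/329, -22/47). The projection is proj_W(v) = U c.
Check: (v - proj_W(v)) · u_1 = 0  (should be 0).
Check: (v - proj_W(v)) · u_2 = 0  (should be 0).
Result: proj_W(v) = (-108/329, 162/329, 724/329, 570/329).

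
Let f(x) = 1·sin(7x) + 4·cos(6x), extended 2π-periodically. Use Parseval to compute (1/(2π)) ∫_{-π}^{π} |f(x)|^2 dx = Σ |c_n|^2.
Σ |c_n|^2 = 17/2

Expand |f|^2 and use orthogonality of {sin(nx), cos(mx)} on [-π, π]:
  ∫_{-π}^{π} sin(nx)^2 dx = π, ∫ cos(mx)^2 dx = π, and cross terms integrate to 0.
So ∫_{-π}^{π} f(x)^2 dx = 1^2 · π + 4^2 · π = (1 + 16)π.
Divide by 2π: (1 + 16)/2 = 17/2.
By Parseval, this equals Σ |c_n|^2.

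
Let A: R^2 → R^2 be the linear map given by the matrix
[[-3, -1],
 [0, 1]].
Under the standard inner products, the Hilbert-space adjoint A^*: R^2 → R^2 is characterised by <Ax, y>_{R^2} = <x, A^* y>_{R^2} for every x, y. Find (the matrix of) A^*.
A^* = A^T =
[[-3, 0],
 [-1, 1]]

For real matrices with standard dot products, the defining identity <Ax, y> = <x, A^* y> gives (Ax)^T y = x^T (A^*) y, i.e. x^T A^T y = x^T (A^*) y. Since this holds for all x, y, we must have A^* = A^T. Therefore
A^* =
[[-3, 0],
 [-1, 1]].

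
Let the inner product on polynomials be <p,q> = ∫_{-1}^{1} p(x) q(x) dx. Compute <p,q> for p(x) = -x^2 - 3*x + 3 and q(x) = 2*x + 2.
<p,q> = 20/3

Expand the product: p(x)·q(x) = -2*x^3 - 8*x^2 + 6.
∫_{-1}^{1} of each monomial x^k gives [2/(k+1) if k even, 0 if k odd]. Integrating term-by-term (or equivalently evaluating the antiderivative F(x) = -x^4/2 - 8*x^3/3 + 6*x at the endpoints):
  F(1) − F(−1) = 17/6 − (-23/6) = 20/3.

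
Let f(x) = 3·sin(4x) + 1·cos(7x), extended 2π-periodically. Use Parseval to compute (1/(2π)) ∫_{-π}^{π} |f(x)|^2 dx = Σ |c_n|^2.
Σ |c_n|^2 = 5

Expand |f|^2 and use orthogonality of {sin(nx), cos(mx)} on [-π, π]:
  ∫_{-π}^{π} sin(nx)^2 dx = π, ∫ cos(mx)^2 dx = π, and cross terms integrate to 0.
So ∫_{-π}^{π} f(x)^2 dx = 3^2 · π + 1^2 · π = (9 + 1)π.
Divide by 2π: (9 + 1)/2 = 5.
By Parseval, this equals Σ |c_n|^2.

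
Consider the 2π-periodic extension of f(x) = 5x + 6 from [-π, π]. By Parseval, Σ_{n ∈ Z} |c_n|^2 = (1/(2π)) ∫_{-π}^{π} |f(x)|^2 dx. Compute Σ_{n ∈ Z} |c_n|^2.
Σ |c_n|^2 = 25π^2/3 + 36

Expand and integrate term by term over [-π, π]:
  ∫ (5x)^2 dx = 25·(2π^3/3); ∫ 2·5·(6)·x dx = 0 (odd integrand); ∫ 6^2 dx = 36·2π.
So (1/(2π)) ∫_{-π}^{π} (5x + 6)^2 dx = 25π^2/3 + 36 = 25π^2/3 + 36.
Parseval ⇒ Σ |c_n|^2 = 25π^2/3 + 36.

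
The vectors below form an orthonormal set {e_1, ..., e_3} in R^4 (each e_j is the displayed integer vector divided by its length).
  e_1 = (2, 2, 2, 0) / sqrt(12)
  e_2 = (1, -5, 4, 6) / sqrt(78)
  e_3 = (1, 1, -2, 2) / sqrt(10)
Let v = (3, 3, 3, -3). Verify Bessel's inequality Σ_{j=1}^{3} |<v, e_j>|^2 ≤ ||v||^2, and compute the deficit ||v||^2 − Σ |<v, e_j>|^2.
Σ |<v, e_j>|^2 = 2259/65; ||v||^2 = 36; deficit = 81/65

Write each e_j = u_j / sqrt(<u_j, u_j>) where u_j is the displayed integer vector. Then <v, e_j> = <v, u_j> / sqrt(<u_j, u_j>), so |<v, e_j>|^2 = <v, u_j>^2 / <u_j, u_j>.
Coefficients: <v, e_1> = 18/sqrt(12), <v, e_2> = -18/sqrt(78), <v, e_3> = -6/sqrt(10).
Square and sum: Σ |<v, e_j>|^2 = 2259/65.
Compute ||v||^2 = v·v = 36.
Deficit = 36 − 2259/65 = 81/65 ≥ 0, confirming Bessel's inequality. (The deficit equals ||v − Σ <v,e_j> e_j||^2, the squared distance from v to span{e_j}.)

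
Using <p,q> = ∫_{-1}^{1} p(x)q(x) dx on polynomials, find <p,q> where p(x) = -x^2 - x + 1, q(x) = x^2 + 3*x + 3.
<p,q> = 34/15

Expand the product: p(x)·q(x) = -x^4 - 4*x^3 - 5*x^2 + 3.
∫_{-1}^{1} of each monomial x^k gives [2/(k+1) if k even, 0 if k odd]. Integrating term-by-term (or equivalently evaluating the antiderivative F(x) = -x^5/5 - x^4 - 5*x^3/3 + 3*x at the endpoints):
  F(1) − F(−1) = 2/15 − (-32/15) = 34/15.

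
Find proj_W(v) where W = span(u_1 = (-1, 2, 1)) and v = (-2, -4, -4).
proj_W(v) = (5/3, -10/3, -5/3)

Set up U = [u_1 | ... | u_1] ∈ R^(3×1). The projector onto W = col(U) is P = U (U^T U)^(-1) U^T.
Compute U^T U =
  [6],
and U^T v = (-10).
Solve U^T U · c = U^T v for the coefficients: c = (-5/3). The projection is proj_W(v) = U c.
Check: (v - proj_W(v)) · u_1 = 0  (should be 0).
Result: proj_W(v) = (5/3, -10/3, -5/3).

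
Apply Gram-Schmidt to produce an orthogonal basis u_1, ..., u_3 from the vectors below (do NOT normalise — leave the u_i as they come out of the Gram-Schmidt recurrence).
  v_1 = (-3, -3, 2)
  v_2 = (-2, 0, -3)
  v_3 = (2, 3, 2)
Orthogonal basis:
  u_1 = (-3, -3, 2)
  u_2 = (-2, 0, -3)
  u_3 = (-27/26, 3/2, 9/13)

Apply the Gram-Schmidt recurrence
  u_1 = v_1
  u_i = v_i − Σ_{j<i} ((v_i · u_j) / (u_j · u_j)) · u_j.

Step by step this gives:
  u_1 = (-3, -3, 2)
  u_2 = (-2, 0, -3)
  u_3 = (-27/26, 3/2, 9/13)

Orthogonality check:
  u_2 · u_1 = 0 (should be 0)
  u_3 · u_1 = 0 (should be 0)
  u_3 · u_2 = 0 (should be 0)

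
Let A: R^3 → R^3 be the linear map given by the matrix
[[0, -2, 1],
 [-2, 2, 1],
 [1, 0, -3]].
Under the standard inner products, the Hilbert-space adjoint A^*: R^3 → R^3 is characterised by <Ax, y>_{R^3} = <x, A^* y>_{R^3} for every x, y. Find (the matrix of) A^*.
A^* = A^T =
[[0, -2, 1],
 [-2, 2, 0],
 [1, 1, -3]]

For real matrices with standard dot products, the defining identity <Ax, y> = <x, A^* y> gives (Ax)^T y = x^T (A^*) y, i.e. x^T A^T y = x^T (A^*) y. Since this holds for all x, y, we must have A^* = A^T. Therefore
A^* =
[[0, -2, 1],
 [-2, 2, 0],
 [1, 1, -3]].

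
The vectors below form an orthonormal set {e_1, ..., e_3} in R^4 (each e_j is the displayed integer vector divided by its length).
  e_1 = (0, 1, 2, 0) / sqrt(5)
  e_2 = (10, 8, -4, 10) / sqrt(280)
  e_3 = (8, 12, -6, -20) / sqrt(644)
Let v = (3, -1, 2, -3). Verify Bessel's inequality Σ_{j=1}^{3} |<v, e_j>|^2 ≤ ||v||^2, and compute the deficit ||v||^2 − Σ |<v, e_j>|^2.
Σ |<v, e_j>|^2 = 191/23; ||v||^2 = 23; deficit = 338/23

Write each e_j = u_j / sqrt(<u_j, u_j>) where u_j is the displayed integer vector. Then <v, e_j> = <v, u_j> / sqrt(<u_j, u_j>), so |<v, e_j>|^2 = <v, u_j>^2 / <u_j, u_j>.
Coefficients: <v, e_1> = 3/sqrt(5), <v, e_2> = -16/sqrt(280), <v, e_3> = 60/sqrt(644).
Square and sum: Σ |<v, e_j>|^2 = 191/23.
Compute ||v||^2 = v·v = 23.
Deficit = 23 − 191/23 = 338/23 ≥ 0, confirming Bessel's inequality. (The deficit equals ||v − Σ <v,e_j> e_j||^2, the squared distance from v to span{e_j}.)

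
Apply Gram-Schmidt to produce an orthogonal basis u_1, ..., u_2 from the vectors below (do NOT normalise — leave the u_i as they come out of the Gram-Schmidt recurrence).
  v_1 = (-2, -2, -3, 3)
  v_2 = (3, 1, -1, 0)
Orthogonal basis:
  u_1 = (-2, -2, -3, 3)
  u_2 = (34/13, 8/13, -41/26, 15/26)

Apply the Gram-Schmidt recurrence
  u_1 = v_1
  u_i = v_i − Σ_{j<i} ((v_i · u_j) / (u_j · u_j)) · u_j.

Step by step this gives:
  u_1 = (-2, -2, -3, 3)
  u_2 = (34/13, 8/13, -41/26, 15/26)

Orthogonality check:
  u_2 · u_1 = 0 (should be 0)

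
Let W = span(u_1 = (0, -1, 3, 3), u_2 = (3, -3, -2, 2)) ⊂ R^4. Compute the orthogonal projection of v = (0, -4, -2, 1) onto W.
proj_W(v) = (1017/485, -989/485, -762/485, 594/485)

Set up U = [u_1 | ... | u_2] ∈ R^(4×2). The projector onto W = col(U) is P = U (U^T U)^(-1) U^T.
Compute U^T U =
  [19, 3]
  [3, 26],
and U^T v = (1, 18).
Solve U^T U · c = U^T v for the coefficients: c = (-28/485, 339/485). The projection is proj_W(v) = U c.
Check: (v - proj_W(v)) · u_1 = 0  (should be 0).
Check: (v - proj_W(v)) · u_2 = 0  (should be 0).
Result: proj_W(v) = (1017/485, -989/485, -762/485, 594/485).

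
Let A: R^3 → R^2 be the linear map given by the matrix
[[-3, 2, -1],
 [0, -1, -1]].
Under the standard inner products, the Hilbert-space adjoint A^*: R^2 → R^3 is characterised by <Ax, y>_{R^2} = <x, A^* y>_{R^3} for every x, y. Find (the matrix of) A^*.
A^* = A^T =
[[-3, 0],
 [2, -1],
 [-1, -1]]

For real matrices with standard dot products, the defining identity <Ax, y> = <x, A^* y> gives (Ax)^T y = x^T (A^*) y, i.e. x^T A^T y = x^T (A^*) y. Since this holds for all x, y, we must have A^* = A^T. Therefore
A^* =
[[-3, 0],
 [2, -1],
 [-1, -1]].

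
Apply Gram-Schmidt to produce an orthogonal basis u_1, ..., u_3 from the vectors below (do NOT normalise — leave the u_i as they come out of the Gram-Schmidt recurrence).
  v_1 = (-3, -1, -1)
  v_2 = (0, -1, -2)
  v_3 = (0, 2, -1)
Orthogonal basis:
  u_1 = (-3, -1, -1)
  u_2 = (9/11, -8/11, -19/11)
  u_3 = (-15/46, 45/23, -45/46)

Apply the Gram-Schmidt recurrence
  u_1 = v_1
  u_i = v_i − Σ_{j<i} ((v_i · u_j) / (u_j · u_j)) · u_j.

Step by step this gives:
  u_1 = (-3, -1, -1)
  u_2 = (9/11, -8/11, -19/11)
  u_3 = (-15/46, 45/23, -45/46)

Orthogonality check:
  u_2 · u_1 = 0 (should be 0)
  u_3 · u_1 = 0 (should be 0)
  u_3 · u_2 = 0 (should be 0)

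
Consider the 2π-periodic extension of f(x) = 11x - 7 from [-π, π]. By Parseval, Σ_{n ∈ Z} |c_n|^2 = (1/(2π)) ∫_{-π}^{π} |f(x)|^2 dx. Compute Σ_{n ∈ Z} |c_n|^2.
Σ |c_n|^2 = 121π^2/3 + 49

Expand and integrate term by term over [-π, π]:
  ∫ (11x)^2 dx = 121·(2π^3/3); ∫ 2·11·(-7)·x dx = 0 (odd integrand); ∫ (-7)^2 dx = 49·2π.
So (1/(2π)) ∫_{-π}^{π} (11x - 7)^2 dx = 121π^2/3 + 49 = 121π^2/3 + 49.
Parseval ⇒ Σ |c_n|^2 = 121π^2/3 + 49.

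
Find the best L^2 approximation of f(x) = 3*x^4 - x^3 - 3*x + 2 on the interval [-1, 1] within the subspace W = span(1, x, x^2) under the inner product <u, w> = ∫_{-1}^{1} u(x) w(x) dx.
g(x) = 18*x^2/7 - 18*x/5 + 61/35

The best approximation g ∈ W is the orthogonal projection of f onto W. Writing g = a_0 + a_1 x + a_2 x^2, the coefficients solve the normal equations G · a = b where
  G_{ij} = <φ_i, φ_j> and b_i = <f, φ_i>, with φ_0 = 1, φ_1 = x, φ_2 = x^2.
G =
  [2, 0, 2/3]
  [0, 2/3, 0]
  [2/3, 0, 2/5],
b = (26/5, -12/5, 46/21).
Solving gives a_0 = 61/35, a_1 = -18/5, a_2 = 18/7, so
  g(x) = 18*x^2/7 - 18*x/5 + 61/35.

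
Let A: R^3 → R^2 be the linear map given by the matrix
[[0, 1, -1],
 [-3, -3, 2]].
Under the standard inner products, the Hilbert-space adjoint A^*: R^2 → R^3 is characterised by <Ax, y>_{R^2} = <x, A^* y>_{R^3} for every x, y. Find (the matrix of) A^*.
A^* = A^T =
[[0, -3],
 [1, -3],
 [-1, 2]]

For real matrices with standard dot products, the defining identity <Ax, y> = <x, A^* y> gives (Ax)^T y = x^T (A^*) y, i.e. x^T A^T y = x^T (A^*) y. Since this holds for all x, y, we must have A^* = A^T. Therefore
A^* =
[[0, -3],
 [1, -3],
 [-1, 2]].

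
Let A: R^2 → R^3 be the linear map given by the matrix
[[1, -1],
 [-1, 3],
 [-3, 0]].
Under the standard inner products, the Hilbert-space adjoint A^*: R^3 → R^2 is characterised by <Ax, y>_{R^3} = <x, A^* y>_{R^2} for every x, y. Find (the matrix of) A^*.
A^* = A^T =
[[1, -1, -3],
 [-1, 3, 0]]

For real matrices with standard dot products, the defining identity <Ax, y> = <x, A^* y> gives (Ax)^T y = x^T (A^*) y, i.e. x^T A^T y = x^T (A^*) y. Since this holds for all x, y, we must have A^* = A^T. Therefore
A^* =
[[1, -1, -3],
 [-1, 3, 0]].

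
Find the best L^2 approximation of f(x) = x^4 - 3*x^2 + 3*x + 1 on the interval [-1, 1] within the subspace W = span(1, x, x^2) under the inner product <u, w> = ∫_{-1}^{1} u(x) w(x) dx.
g(x) = -15*x^2/7 + 3*x + 32/35

The best approximation g ∈ W is the orthogonal projection of f onto W. Writing g = a_0 + a_1 x + a_2 x^2, the coefficients solve the normal equations G · a = b where
  G_{ij} = <φ_i, φ_j> and b_i = <f, φ_i>, with φ_0 = 1, φ_1 = x, φ_2 = x^2.
G =
  [2, 0, 2/3]
  [0, 2/3, 0]
  [2/3, 0, 2/5],
b = (2/5, 2, -26/105).
Solving gives a_0 = 32/35, a_1 = 3, a_2 = -15/7, so
  g(x) = -15*x^2/7 + 3*x + 32/35.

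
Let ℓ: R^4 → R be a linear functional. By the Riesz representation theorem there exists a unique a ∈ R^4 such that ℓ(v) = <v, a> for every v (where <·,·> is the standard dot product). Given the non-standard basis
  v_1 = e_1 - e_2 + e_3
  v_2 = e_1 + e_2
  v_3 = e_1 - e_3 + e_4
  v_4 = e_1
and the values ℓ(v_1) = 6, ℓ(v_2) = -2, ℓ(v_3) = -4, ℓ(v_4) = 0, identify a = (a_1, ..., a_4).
a = (0, -2, 4, 0)

Write a = (a_1, ..., a_4) in the standard basis. For each basis vector v_i, ℓ(v_i) = <v_i, a> is a linear equation in the a_j's. Collect the n equations into a matrix system V a = ℓ, where row i of V is v_i (expressed in the standard basis). Since V is invertible (lower-triangular with 1s on the diagonal, up to permutation), solve by back-substitution:
  V =
[[1, -1, 1, 0],
 [1, 1, 0, 0],
 [1, 0, -1, 1],
 [1, 0, 0, 0]]
  V a = (6, -2, -4, 0)
Solving gives a = (0, -2, 4, 0).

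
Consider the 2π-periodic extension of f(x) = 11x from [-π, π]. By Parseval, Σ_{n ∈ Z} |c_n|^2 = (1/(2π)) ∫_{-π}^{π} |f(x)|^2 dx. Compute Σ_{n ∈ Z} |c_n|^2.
Σ |c_n|^2 = 121π^2/3

Expand and integrate term by term over [-π, π]:
  ∫ (11x)^2 dx = 121·(2π^3/3); ∫ 2·11·(0)·x dx = 0 (odd integrand); ∫ 0^2 dx = 0·2π.
So (1/(2π)) ∫_{-π}^{π} (11x)^2 dx = 121π^2/3 + 0 = 121π^2/3.
Parseval ⇒ Σ |c_n|^2 = 121π^2/3.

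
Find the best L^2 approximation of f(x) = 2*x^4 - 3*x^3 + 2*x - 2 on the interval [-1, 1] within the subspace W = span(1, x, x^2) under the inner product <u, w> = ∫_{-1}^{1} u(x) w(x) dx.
g(x) = 12*x^2/7 + x/5 - 76/35

The best approximation g ∈ W is the orthogonal projection of f onto W. Writing g = a_0 + a_1 x + a_2 x^2, the coefficients solve the normal equations G · a = b where
  G_{ij} = <φ_i, φ_j> and b_i = <f, φ_i>, with φ_0 = 1, φ_1 = x, φ_2 = x^2.
G =
  [2, 0, 2/3]
  [0, 2/3, 0]
  [2/3, 0, 2/5],
b = (-16/5, 2/15, -16/21).
Solving gives a_0 = -76/35, a_1 = 1/5, a_2 = 12/7, so
  g(x) = 12*x^2/7 + x/5 - 76/35.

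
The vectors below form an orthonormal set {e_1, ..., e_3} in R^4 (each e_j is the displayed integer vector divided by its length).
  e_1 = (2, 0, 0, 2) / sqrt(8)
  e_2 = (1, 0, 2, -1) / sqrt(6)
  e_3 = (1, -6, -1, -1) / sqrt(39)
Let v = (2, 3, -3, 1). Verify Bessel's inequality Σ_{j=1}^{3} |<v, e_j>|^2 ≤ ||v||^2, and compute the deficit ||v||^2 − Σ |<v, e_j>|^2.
Σ |<v, e_j>|^2 = 178/13; ||v||^2 = 23; deficit = 121/13

Write each e_j = u_j / sqrt(<u_j, u_j>) where u_j is the displayed integer vector. Then <v, e_j> = <v, u_j> / sqrt(<u_j, u_j>), so |<v, e_j>|^2 = <v, u_j>^2 / <u_j, u_j>.
Coefficients: <v, e_1> = 6/sqrt(8), <v, e_2> = -5/sqrt(6), <v, e_3> = -14/sqrt(39).
Square and sum: Σ |<v, e_j>|^2 = 178/13.
Compute ||v||^2 = v·v = 23.
Deficit = 23 − 178/13 = 121/13 ≥ 0, confirming Bessel's inequality. (The deficit equals ||v − Σ <v,e_j> e_j||^2, the squared distance from v to span{e_j}.)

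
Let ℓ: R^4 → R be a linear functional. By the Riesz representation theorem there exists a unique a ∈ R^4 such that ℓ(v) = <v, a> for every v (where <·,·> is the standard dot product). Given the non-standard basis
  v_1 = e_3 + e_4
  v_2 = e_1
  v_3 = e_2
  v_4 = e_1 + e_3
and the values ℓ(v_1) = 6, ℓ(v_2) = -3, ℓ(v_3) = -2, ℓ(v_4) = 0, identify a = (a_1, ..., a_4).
a = (-3, -2, 3, 3)

Write a = (a_1, ..., a_4) in the standard basis. For each basis vector v_i, ℓ(v_i) = <v_i, a> is a linear equation in the a_j's. Collect the n equations into a matrix system V a = ℓ, where row i of V is v_i (expressed in the standard basis). Since V is invertible (lower-triangular with 1s on the diagonal, up to permutation), solve by back-substitution:
  V =
[[0, 0, 1, 1],
 [1, 0, 0, 0],
 [0, 1, 0, 0],
 [1, 0, 1, 0]]
  V a = (6, -3, -2, 0)
Solving gives a = (-3, -2, 3, 3).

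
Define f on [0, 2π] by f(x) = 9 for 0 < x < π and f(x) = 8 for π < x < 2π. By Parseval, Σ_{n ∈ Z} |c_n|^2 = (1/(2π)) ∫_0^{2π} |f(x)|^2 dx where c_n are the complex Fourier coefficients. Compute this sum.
Σ |c_n|^2 = 145/2

Parseval equates the L^2 energy of f (normalised by 1/(2π)) with the ℓ^2 sum of its Fourier coefficients: (1/(2π)) ∫_0^{2π} |f|^2 = Σ |c_n|^2.
Compute the left side: (1/(2π)) [∫_0^π 9^2 dx + ∫_π^{2π} 8^2 dx] = (1/(2π)) · (81π + 64π) = (81 + 64)/2 = 145/2.
So Σ_{n ∈ Z} |c_n|^2 = 145/2.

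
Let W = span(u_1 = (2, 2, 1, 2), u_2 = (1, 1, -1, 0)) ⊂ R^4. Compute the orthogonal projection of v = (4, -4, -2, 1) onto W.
proj_W(v) = (7/15, 7/15, -16/15, -2/5)

Set up U = [u_1 | ... | u_2] ∈ R^(4×2). The projector onto W = col(U) is P = U (U^T U)^(-1) U^T.
Compute U^T U =
  [13, 3]
  [3, 3],
and U^T v = (0, 2).
Solve U^T U · c = U^T v for the coefficients: c = (-1/5, 13/15). The projection is proj_W(v) = U c.
Check: (v - proj_W(v)) · u_1 = 0  (should be 0).
Check: (v - proj_W(v)) · u_2 = 0  (should be 0).
Result: proj_W(v) = (7/15, 7/15, -16/15, -2/5).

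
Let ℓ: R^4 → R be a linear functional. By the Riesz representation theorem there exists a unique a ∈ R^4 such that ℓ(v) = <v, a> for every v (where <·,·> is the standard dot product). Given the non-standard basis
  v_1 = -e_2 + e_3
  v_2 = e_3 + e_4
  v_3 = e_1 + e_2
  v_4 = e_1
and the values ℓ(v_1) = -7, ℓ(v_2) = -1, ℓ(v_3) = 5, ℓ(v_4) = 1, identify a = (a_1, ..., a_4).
a = (1, 4, -3, 2)

Write a = (a_1, ..., a_4) in the standard basis. For each basis vector v_i, ℓ(v_i) = <v_i, a> is a linear equation in the a_j's. Collect the n equations into a matrix system V a = ℓ, where row i of V is v_i (expressed in the standard basis). Since V is invertible (lower-triangular with 1s on the diagonal, up to permutation), solve by back-substitution:
  V =
[[0, -1, 1, 0],
 [0, 0, 1, 1],
 [1, 1, 0, 0],
 [1, 0, 0, 0]]
  V a = (-7, -1, 5, 1)
Solving gives a = (1, 4, -3, 2).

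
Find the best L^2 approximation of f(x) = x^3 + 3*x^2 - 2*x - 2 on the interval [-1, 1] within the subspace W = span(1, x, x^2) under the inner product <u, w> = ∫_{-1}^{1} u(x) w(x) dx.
g(x) = 3*x^2 - 7*x/5 - 2

The best approximation g ∈ W is the orthogonal projection of f onto W. Writing g = a_0 + a_1 x + a_2 x^2, the coefficients solve the normal equations G · a = b where
  G_{ij} = <φ_i, φ_j> and b_i = <f, φ_i>, with φ_0 = 1, φ_1 = x, φ_2 = x^2.
G =
  [2, 0, 2/3]
  [0, 2/3, 0]
  [2/3, 0, 2/5],
b = (-2, -14/15, -2/15).
Solving gives a_0 = -2, a_1 = -7/5, a_2 = 3, so
  g(x) = 3*x^2 - 7*x/5 - 2.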